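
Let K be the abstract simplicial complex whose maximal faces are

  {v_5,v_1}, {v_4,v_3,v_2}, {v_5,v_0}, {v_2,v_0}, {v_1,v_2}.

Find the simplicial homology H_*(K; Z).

We work with the vertex ordering v_0 < v_1 < v_2 < v_3 < v_4 < v_5. The simplices of K, each written with vertices in increasing order, are:

  0-simplices (6): [v_0], [v_1], [v_2], [v_3], [v_4], [v_5]
  1-simplices (7): [v_0,v_2], [v_0,v_5], [v_1,v_2], [v_1,v_5], [v_2,v_3], [v_2,v_4], [v_3,v_4]
  2-simplices (1): [v_2,v_3,v_4]

giving chain groups C_0 ≅ Z^6, C_1 ≅ Z^7, C_2 ≅ Z^1.

The boundary map ∂_1: C_1 → C_0 sends each edge [p,q] (with p < q) to q − p.
As a 6×7 matrix over Z this has rank 5, with invariant factors (1,1,1,1,1).

The boundary map ∂_2: C_2 → C_1 acts by ∂[p,q,r] = [q,r] − [p,r] + [p,q]. For instance
  ∂[v_2,v_3,v_4] = [v_3,v_4] − [v_2,v_4] + [v_2,v_3].
The resulting 7×1 matrix has rank 1, and its Smith normal form has invariant factors (1).

Now H_k = ker ∂_k / im ∂_{k+1}, so:

  H_0: rank C_0 − rank ∂_1 = 6 − 5 = 1, and the invariant factors of ∂_1 are all 1, so H_0 ≅ Z.
  H_1: rank ker ∂_1 − rank ∂_2 = (7 − 5) − 1 = 1, and the invariant factors of ∂_2 are all 1, so H_1 ≅ Z.
  H_2: rank ker ∂_2 − rank ∂_3 = (1 − 1) − 0 = 0, and there is no ∂_3, so H_2 ≅ 0.

H_0 = Z,  H_1 = Z,  H_2 = 0.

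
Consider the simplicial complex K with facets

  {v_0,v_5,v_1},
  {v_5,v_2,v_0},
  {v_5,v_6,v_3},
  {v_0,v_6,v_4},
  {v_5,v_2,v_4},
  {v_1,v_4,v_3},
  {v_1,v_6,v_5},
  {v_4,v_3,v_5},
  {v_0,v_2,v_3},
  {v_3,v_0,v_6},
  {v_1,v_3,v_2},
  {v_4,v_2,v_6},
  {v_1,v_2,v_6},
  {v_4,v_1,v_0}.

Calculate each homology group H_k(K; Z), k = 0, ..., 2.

Take the total order v_0 < v_1 < v_2 < v_3 < v_4 < v_5 < v_6 on the vertex set. Then K (dimension 2) consists of the simplices:

  0-simplices (7): [v_0], [v_1], [v_2], [v_3], [v_4], [v_5], [v_6]
  1-simplices (21): (21 of them)
  2-simplices (14): (14 of them)

Hence C_0 ≅ Z^7, C_1 ≅ Z^21, C_2 ≅ Z^14.

The boundary map ∂_1: C_1 → C_0 maps an edge to its endpoints' difference, ∂[p,q] = q − p.
This gives a 7×21 integer matrix of rank 6; reducing to Smith normal form yields diagonal entries (1,1,1,1,1,1).

The boundary map ∂_2: C_2 → C_1 sends each 2-simplex [p,q,r] to [q,r] − [p,r] + [p,q]. For instance
  ∂[v_0,v_2,v_3] = [v_2,v_3] − [v_0,v_3] + [v_0,v_2],
  ∂[v_1,v_5,v_6] = [v_5,v_6] − [v_1,v_6] + [v_1,v_5].
The 21×14 boundary matrix has rank 13 and Smith normal form diag(1,1,1,1,1,1,1,1,1,1,1,1,1).

Now H_k = ker ∂_k / im ∂_{k+1}, so:

  H_0: rank C_0 − rank ∂_1 = 7 − 6 = 1, and the invariant factors of ∂_1 are all 1, so H_0 ≅ Z.
  H_1: rank ker ∂_1 − rank ∂_2 = (21 − 6) − 13 = 2, and the invariant factors of ∂_2 are all 1, so H_1 ≅ Z^2.
  H_2: rank ker ∂_2 − rank ∂_3 = (14 − 13) − 0 = 1, and there is no ∂_3, so H_2 ≅ Z.

(K is a triangulation of the torus T^2.)

H_0 ≅ Z,  H_1 ≅ Z^2,  H_2 ≅ Z.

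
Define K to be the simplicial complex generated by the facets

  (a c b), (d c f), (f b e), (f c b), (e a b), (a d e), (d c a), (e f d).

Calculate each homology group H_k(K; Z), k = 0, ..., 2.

K has 6 vertices, 12 edges, 8 triangles.
rank ∂_0 = 0, rank ∂_1 = 5 ⇒ b_0 = 6 − 0 − 5 = 1; all invariant factors of ∂_1 are 1 so no torsion. So H_0 = Z.
rank ∂_1 = 5, rank ∂_2 = 7 ⇒ b_1 = 12 − 5 − 7 = 0; all invariant factors of ∂_2 are 1 so no torsion. So H_1 = 0.
rank ∂_2 = 7, rank ∂_3 = 0 ⇒ b_2 = 8 − 7 − 0 = 1. So H_2 = Z.

H_0 = Z,  H_1 = 0,  H_2 = Z.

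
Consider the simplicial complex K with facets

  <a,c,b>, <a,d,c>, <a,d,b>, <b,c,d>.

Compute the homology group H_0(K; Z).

Fix the vertex order a < b < c < d and write every simplex with vertices in increasing order. Then dim K = 2 and the simplices of K are:

  0-simplices (4): a, b, c, d
  1-simplices (6): ab, ac, ad, bc, bd, cd
  2-simplices (4): abc, abd, acd, bcd

giving chain groups C_0 ≅ Z^4, C_1 ≅ Z^6, C_2 ≅ Z^4.

The boundary map ∂_1: C_1 → C_0 maps an edge to its endpoints' difference, ∂[p,q] = q − p. For instance
  ∂cd = d − c.
The 4×6 boundary matrix has rank 3 and Smith normal form diag(1,1,1).

Boundary ∂_2: C_2 → C_1 sends each 2-simplex [p,q,r] to [q,r] − [p,r] + [p,q]. For instance
  ∂bcd = cd − bd + bc,
  ∂abc = bc − ac + ab.
As a 6×4 matrix over Z this has rank 3, with invariant factors (1,1,1).

Reading off H_k = ker ∂_k / im ∂_{k+1}:

  H_0: rank C_0 − rank ∂_1 = 4 − 3 = 1, and the invariant factors of ∂_1 are all 1, so H_0 ≅ Z.

(K is a triangulation of the 2-sphere S^2.)

H_0 = Z.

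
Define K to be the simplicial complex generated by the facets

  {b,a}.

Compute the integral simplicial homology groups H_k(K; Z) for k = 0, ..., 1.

Take the total order a < b on the vertex set. Then K (dimension 1) consists of the simplices:

  0-simplices (2): a, b
  1-simplices (1): ab

giving chain groups C_0 ≅ Z^2, C_1 ≅ Z^1.

∂_1: C_1 → C_0 sends each edge [p,q] (with p < q) to q − p.
The 2×1 boundary matrix has rank 1 and Smith normal form diag(1).

Reading off H_k = ker ∂_k / im ∂_{k+1}:

  H_0: rank C_0 − rank ∂_1 = 2 − 1 = 1, and the invariant factors of ∂_1 are all 1, so H_0 = Z.
  H_1: rank ker ∂_1 − rank ∂_2 = (1 − 1) − 0 = 0, and there is no ∂_2, so H_1 = 0.

As a check, the Euler characteristic is 2 − 1 = 1, which agrees with 1 − 0 = 1.
(K is a triangulation of the 1-simplex.)

H_0 ≅ Z,  H_1 = 0.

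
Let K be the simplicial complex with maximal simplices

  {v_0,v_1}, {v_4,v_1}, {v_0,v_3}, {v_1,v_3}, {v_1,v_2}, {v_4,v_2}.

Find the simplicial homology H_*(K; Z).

We work with the vertex ordering v_0 < v_1 < v_2 < v_3 < v_4. The simplices of K, each written with vertices in increasing order, are:

  0-simplices (5): [v_0], [v_1], [v_2], [v_3], [v_4]
  1-simplices (6): [v_0,v_1], [v_0,v_3], [v_1,v_2], [v_1,v_3], [v_1,v_4], [v_2,v_4]

Hence C_0 ≅ Z^5, C_1 ≅ Z^6.

Boundary ∂_1: C_1 → C_0 maps an edge to its endpoints' difference, ∂[p,q] = q − p. For instance
  ∂[v_0,v_1] = [v_1] − [v_0].
The 5×6 boundary matrix has rank 4 and Smith normal form diag(1,1,1,1).

Computing H_k = (kernel of ∂_k) / (image of ∂_{k+1}):

  H_0: rank C_0 − rank ∂_1 = 5 − 4 = 1, and the invariant factors of ∂_1 are all 1, so H_0 ≅ Z.
  H_1: rank ker ∂_1 − rank ∂_2 = (6 − 4) − 0 = 2, and there is no ∂_2, so H_1 ≅ Z^2.

(K is a triangulation of a wedge of 2 circles.)

H_0 ≅ Z,  H_1 ≅ Z^2.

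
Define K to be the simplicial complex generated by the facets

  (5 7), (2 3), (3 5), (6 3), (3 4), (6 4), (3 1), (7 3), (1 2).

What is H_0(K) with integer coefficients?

K has 7 vertices, 9 edges.
rank ∂_0 = 0, rank ∂_1 = 6 ⇒ b_0 = 7 − 0 − 6 = 1; all invariant factors of ∂_1 are 1 so no torsion. So H_0 ≅ Z.

H_0 = Z.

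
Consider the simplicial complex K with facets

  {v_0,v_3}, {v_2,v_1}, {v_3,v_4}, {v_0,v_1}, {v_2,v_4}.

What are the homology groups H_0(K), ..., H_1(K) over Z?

H_0 ≅ Z,  H_1 ≅ Z.

K has 5 vertices, 5 edges.
rank ∂_0 = 0, rank ∂_1 = 4 ⇒ b_0 = 5 − 0 − 4 = 1; all invariant factors of ∂_1 are 1 so no torsion. So H_0 ≅ Z.
rank ∂_1 = 4, rank ∂_2 = 0 ⇒ b_1 = 5 − 4 − 0 = 1. So H_1 ≅ Z.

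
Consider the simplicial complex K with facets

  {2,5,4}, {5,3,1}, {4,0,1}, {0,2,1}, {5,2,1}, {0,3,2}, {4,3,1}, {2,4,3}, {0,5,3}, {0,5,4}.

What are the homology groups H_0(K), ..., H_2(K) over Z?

H_0 ≅ Z,  H_1 ≅ Z/2Z,  H_2 = 0.

We work with the vertex ordering 0 < 1 < 2 < 3 < 4 < 5. The simplices of K, each written with vertices in increasing order, are:

  0-simplices (6): [0], [1], [2], [3], [4], [5]
  1-simplices (15): [0,1], [0,2], [0,3], [0,4], [0,5], [1,2], [1,3], [1,4], [1,5], [2,3], [2,4], [2,5], [3,4], [3,5], [4,5]
  2-simplices (10): [0,1,2], [0,1,4], [0,2,3], [0,3,5], [0,4,5], [1,2,5], [1,3,4], [1,3,5], [2,3,4], [2,4,5]

so the chain groups are C_0 ≅ Z^6, C_1 ≅ Z^15, C_2 ≅ Z^10.

The boundary map ∂_1: C_1 → C_0 maps an edge to its endpoints' difference, ∂[p,q] = q − p.
As a 6×15 matrix over Z this has rank 5, with invariant factors (1,1,1,1,1).

The boundary map ∂_2: C_2 → C_1 sends each 2-simplex [p,q,r] to [q,r] − [p,r] + [p,q]. For instance
  ∂[0,2,3] = [2,3] − [0,3] + [0,2],
  ∂[0,1,2] = [1,2] − [0,2] + [0,1].
As a 15×10 matrix over Z this has rank 10, with invariant factors (1,1,1,1,1,1,1,1,1,2).

Computing H_k = (kernel of ∂_k) / (image of ∂_{k+1}):

  H_0: rank C_0 − rank ∂_1 = 6 − 5 = 1, and the invariant factors of ∂_1 are all 1, so H_0 ≅ Z.
  H_1: rank ker ∂_1 − rank ∂_2 = (15 − 5) − 10 = 0, and ∂_2 has invariant factor 2 > 1, so H_1 ≅ Z/2Z.
  H_2: rank ker ∂_2 − rank ∂_3 = (10 − 10) − 0 = 0, and there is no ∂_3, so H_2 ≅ 0.

As a check, the Euler characteristic is 6 − 15 + 10 = 1, which agrees with 1 − 0 + 0 = 1.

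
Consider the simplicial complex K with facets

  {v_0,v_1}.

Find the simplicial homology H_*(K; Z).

H_0 ≅ Z,  H_1 = 0.

Order the vertices as v_0 < v_1. Listing each simplex with vertices in this order, K has dimension 1 with simplices:

  0-simplices (2): [v_0], [v_1]
  1-simplices (1): [v_0,v_1]

giving chain groups C_0 ≅ Z^2, C_1 ≅ Z^1.

∂_1: C_1 → C_0 sends each edge [p,q] (with p < q) to q − p. For instance
  ∂[v_0,v_1] = [v_1] − [v_0].
The resulting 2×1 matrix has rank 1, and its Smith normal form has invariant factors (1).

Now H_k = ker ∂_k / im ∂_{k+1}, so:

  H_0: rank C_0 − rank ∂_1 = 2 − 1 = 1, and the invariant factors of ∂_1 are all 1, so H_0 ≅ Z.
  H_1: rank ker ∂_1 − rank ∂_2 = (1 − 1) − 0 = 0, and there is no ∂_2, so H_1 ≅ 0.

As a check, the Euler characteristic is 2 − 1 = 1, which agrees with 1 − 0 = 1.
(K is a triangulation of the 1-simplex.)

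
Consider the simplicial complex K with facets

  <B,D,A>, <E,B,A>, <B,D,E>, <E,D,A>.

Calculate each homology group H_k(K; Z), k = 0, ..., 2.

We work with the vertex ordering A < B < D < E. The simplices of K, each written with vertices in increasing order, are:

  0-simplices (4): A, B, D, E
  1-simplices (6): AB, AD, AE, BD, BE, DE
  2-simplices (4): ABD, ABE, ADE, BDE

Hence C_0 ≅ Z^4, C_1 ≅ Z^6, C_2 ≅ Z^4.

The boundary map ∂_1: C_1 → C_0 sends each edge [p,q] (with p < q) to q − p.
This gives a 4×6 integer matrix of rank 3; reducing to Smith normal form yields diagonal entries (1,1,1).

Boundary ∂_2: C_2 → C_1 sends each 2-simplex [p,q,r] to [q,r] − [p,r] + [p,q]. For instance
  ∂BDE = DE − BE + BD,
  ∂ADE = DE − AE + AD.
The 6×4 boundary matrix has rank 3 and Smith normal form diag(1,1,1).

From H_k ≅ ker(∂_k) / im(∂_{k+1}) we obtain:

  H_0: rank C_0 − rank ∂_1 = 4 − 3 = 1, and the invariant factors of ∂_1 are all 1, so H_0 ≅ Z.
  H_1: rank ker ∂_1 − rank ∂_2 = (6 − 3) − 3 = 0, and the invariant factors of ∂_2 are all 1, so H_1 ≅ 0.
  H_2: rank ker ∂_2 − rank ∂_3 = (4 − 3) − 0 = 1, and there is no ∂_3, so H_2 ≅ Z.

As a check, the Euler characteristic is 4 − 6 + 4 = 2, which agrees with 1 − 0 + 1 = 2.

H_0 = Z,  H_1 = 0,  H_2 = Z.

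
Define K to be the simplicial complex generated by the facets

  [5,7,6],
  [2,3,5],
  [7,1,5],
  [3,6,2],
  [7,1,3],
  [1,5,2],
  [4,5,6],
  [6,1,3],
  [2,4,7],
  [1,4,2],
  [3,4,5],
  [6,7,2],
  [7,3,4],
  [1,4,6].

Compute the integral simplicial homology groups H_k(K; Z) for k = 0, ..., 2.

We work with the vertex ordering 1 < 2 < 3 < 4 < 5 < 6 < 7. The simplices of K, each written with vertices in increasing order, are:

  0-simplices (7): [1], [2], [3], [4], [5], [6], [7]
  1-simplices (21): [1,2], [1,3], [1,4], [1,5], [1,6], [1,7], [2,3], [2,4], [2,5], [2,6], [2,7], [3,4], [3,5], [3,6], [3,7], [4,5], [4,6], [4,7], [5,6], [5,7], [6,7]
  2-simplices (14): [1,2,4], [1,2,5], [1,3,6], [1,3,7], [1,4,6], [1,5,7], [2,3,5], [2,3,6], [2,4,7], [2,6,7], [3,4,5], [3,4,7], [4,5,6], [5,6,7]

giving chain groups C_0 ≅ Z^7, C_1 ≅ Z^21, C_2 ≅ Z^14.

Boundary ∂_1: C_1 → C_0 maps an edge to its endpoints' difference, ∂[p,q] = q − p. For instance
  ∂[1,7] = [7] − [1].
As a 7×21 matrix over Z this has rank 6, with invariant factors (1,1,1,1,1,1).

The boundary map ∂_2: C_2 → C_1 sends each 2-simplex [p,q,r] to [q,r] − [p,r] + [p,q]. For instance
  ∂[1,3,6] = [3,6] − [1,6] + [1,3],
  ∂[2,4,7] = [4,7] − [2,7] + [2,4].
The resulting 21×14 matrix has rank 13, and its Smith normal form has invariant factors (1,1,1,1,1,1,1,1,1,1,1,1,1).

Computing H_k = (kernel of ∂_k) / (image of ∂_{k+1}):

  H_0: rank C_0 − rank ∂_1 = 7 − 6 = 1, and the invariant factors of ∂_1 are all 1, so H_0 = Z.
  H_1: rank ker ∂_1 − rank ∂_2 = (21 − 6) − 13 = 2, and the invariant factors of ∂_2 are all 1, so H_1 = Z^2.
  H_2: rank ker ∂_2 − rank ∂_3 = (14 − 13) − 0 = 1, and there is no ∂_3, so H_2 = Z.

As a check, the Euler characteristic is 7 − 21 + 14 = 0, which agrees with 1 − 2 + 1 = 0.

H_0 = Z,  H_1 = Z^2,  H_2 = Z.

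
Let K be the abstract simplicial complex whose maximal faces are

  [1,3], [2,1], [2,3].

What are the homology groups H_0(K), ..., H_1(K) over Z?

H_0 = Z,  H_1 = Z.

Order the vertices as 1 < 2 < 3. Listing each simplex with vertices in this order, K has dimension 1 with simplices:

  0-simplices (3): [1], [2], [3]
  1-simplices (3): [1,2], [1,3], [2,3]

so the chain groups are C_0 ≅ Z^3, C_1 ≅ Z^3.

The boundary map ∂_1: C_1 → C_0 is given by ∂[p,q] = [q] − [p].
The resulting 3×3 matrix has rank 2, and its Smith normal form has invariant factors (1,1).

From H_k ≅ ker(∂_k) / im(∂_{k+1}) we obtain:

  H_0: rank C_0 − rank ∂_1 = 3 − 2 = 1, and the invariant factors of ∂_1 are all 1, so H_0 = Z.
  H_1: rank ker ∂_1 − rank ∂_2 = (3 − 2) − 0 = 1, and there is no ∂_2, so H_1 = Z.

As a check, the Euler characteristic is 3 − 3 = 0, which agrees with 1 − 1 = 0.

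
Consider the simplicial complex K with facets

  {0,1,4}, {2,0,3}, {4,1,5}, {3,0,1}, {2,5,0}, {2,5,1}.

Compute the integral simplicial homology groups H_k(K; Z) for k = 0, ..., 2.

Order the vertices as 0 < 1 < 2 < 3 < 4 < 5. Listing each simplex with vertices in this order, K has dimension 2 with simplices:

  0-simplices (6): [0], [1], [2], [3], [4], [5]
  1-simplices (12): [0,1], [0,2], [0,3], [0,4], [0,5], [1,2], [1,3], [1,4], [1,5], [2,3], [2,5], [4,5]
  2-simplices (6): [0,1,3], [0,1,4], [0,2,3], [0,2,5], [1,2,5], [1,4,5]

giving chain groups C_0 ≅ Z^6, C_1 ≅ Z^12, C_2 ≅ Z^6.

∂_1: C_1 → C_0 maps an edge to its endpoints' difference, ∂[p,q] = q − p. For instance
  ∂[2,5] = [5] − [2].
This gives a 6×12 integer matrix of rank 5; reducing to Smith normal form yields diagonal entries (1,1,1,1,1).

The boundary map ∂_2: C_2 → C_1 sends each 2-simplex [p,q,r] to [q,r] − [p,r] + [p,q]. For instance
  ∂[0,1,3] = [1,3] − [0,3] + [0,1],
  ∂[0,1,4] = [1,4] − [0,4] + [0,1].
The 12×6 boundary matrix has rank 6 and Smith normal form diag(1,1,1,1,1,1).

From H_k ≅ ker(∂_k) / im(∂_{k+1}) we obtain:

  H_0: rank C_0 − rank ∂_1 = 6 − 5 = 1, and the invariant factors of ∂_1 are all 1, so H_0 = Z.
  H_1: rank ker ∂_1 − rank ∂_2 = (12 − 5) − 6 = 1, and the invariant factors of ∂_2 are all 1, so H_1 = Z.
  H_2: rank ker ∂_2 − rank ∂_3 = (6 − 6) − 0 = 0, and there is no ∂_3, so H_2 = 0.

As a check, the Euler characteristic is 6 − 12 + 6 = 0, which agrees with 1 − 1 + 0 = 0.

H_0 = Z,  H_1 = Z,  H_2 = 0.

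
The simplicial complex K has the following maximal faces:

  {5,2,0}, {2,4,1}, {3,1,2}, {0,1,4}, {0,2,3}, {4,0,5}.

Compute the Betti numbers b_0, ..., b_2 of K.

b_0 = 1, b_1 = 1, b_2 = 0.

Fix the vertex order 0 < 1 < 2 < 3 < 4 < 5 and write every simplex with vertices in increasing order. Then dim K = 2 and the simplices of K are:

  0-simplices (6): [0], [1], [2], [3], [4], [5]
  1-simplices (12): [0,1], [0,2], [0,3], [0,4], [0,5], [1,2], [1,3], [1,4], [2,3], [2,4], [2,5], [4,5]
  2-simplices (6): [0,1,4], [0,2,3], [0,2,5], [0,4,5], [1,2,3], [1,2,4]

giving chain groups C_0 ≅ Z^6, C_1 ≅ Z^12, C_2 ≅ Z^6.

Boundary ∂_1: C_1 → C_0 is given by ∂[p,q] = [q] − [p].
This gives a 6×12 integer matrix of rank 5; reducing to Smith normal form yields diagonal entries (1,1,1,1,1).

Boundary ∂_2: C_2 → C_1 maps a triangle to the signed sum of its edges. For instance
  ∂[0,4,5] = [4,5] − [0,5] + [0,4],
  ∂[0,2,3] = [2,3] − [0,3] + [0,2].
As a 12×6 matrix over Z this has rank 6, with invariant factors (1,1,1,1,1,1).

From H_k ≅ ker(∂_k) / im(∂_{k+1}) we obtain:

  H_0: rank C_0 − rank ∂_1 = 6 − 5 = 1, and the invariant factors of ∂_1 are all 1, so H_0 = Z.
  H_1: rank ker ∂_1 − rank ∂_2 = (12 − 5) − 6 = 1, and the invariant factors of ∂_2 are all 1, so H_1 = Z.
  H_2: rank ker ∂_2 − rank ∂_3 = (6 − 6) − 0 = 0, and there is no ∂_3, so H_2 = 0.

Hence the Betti numbers are b_0 = 1, b_1 = 1, b_2 = 0.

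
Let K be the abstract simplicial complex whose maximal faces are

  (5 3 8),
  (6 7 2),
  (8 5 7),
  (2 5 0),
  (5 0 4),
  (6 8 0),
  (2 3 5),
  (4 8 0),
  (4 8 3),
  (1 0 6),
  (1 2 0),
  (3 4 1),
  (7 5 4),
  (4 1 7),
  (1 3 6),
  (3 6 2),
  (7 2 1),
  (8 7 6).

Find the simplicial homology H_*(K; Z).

H_0 ≅ Z,  H_1 ≅ Z × Z/2,  H_2 = 0.

Fix the vertex order 0 < 1 < 2 < 3 < 4 < 5 < 6 < 7 < 8 and write every simplex with vertices in increasing order. Then dim K = 2 and the simplices of K are:

  0-simplices (9): [0], [1], [2], [3], [4], [5], [6], [7], [8]
  1-simplices (27): (27 of them)
  2-simplices (18): [0,1,2], [0,1,6], [0,2,5], [0,4,5], [0,4,8], [0,6,8], [1,2,7], [1,3,4], [1,3,6], [1,4,7], [2,3,5], [2,3,6], [2,6,7], [3,4,8], [3,5,8], [4,5,7], [5,7,8], [6,7,8]

Hence C_0 ≅ Z^9, C_1 ≅ Z^27, C_2 ≅ Z^18.

∂_1: C_1 → C_0 is given by ∂[p,q] = [q] − [p].
The resulting 9×27 matrix has rank 8, and its Smith normal form has invariant factors (1,1,1,1,1,1,1,1).

The boundary map ∂_2: C_2 → C_1 sends each 2-simplex [p,q,r] to [q,r] − [p,r] + [p,q]. For instance
  ∂[2,6,7] = [6,7] − [2,7] + [2,6],
  ∂[0,6,8] = [6,8] − [0,8] + [0,6].
As a 27×18 matrix over Z this has rank 18, with invariant factors (1,1,1,1,1,1,1,1,1,1,1,1,1,1,1,1,1,2).

Reading off H_k = ker ∂_k / im ∂_{k+1}:

  H_0: rank C_0 − rank ∂_1 = 9 − 8 = 1, and the invariant factors of ∂_1 are all 1, so H_0 = Z.
  H_1: rank ker ∂_1 − rank ∂_2 = (27 − 8) − 18 = 1, and ∂_2 has invariant factor 2 > 1, so H_1 = Z × Z/2.
  H_2: rank ker ∂_2 − rank ∂_3 = (18 − 18) − 0 = 0, and there is no ∂_3, so H_2 = 0.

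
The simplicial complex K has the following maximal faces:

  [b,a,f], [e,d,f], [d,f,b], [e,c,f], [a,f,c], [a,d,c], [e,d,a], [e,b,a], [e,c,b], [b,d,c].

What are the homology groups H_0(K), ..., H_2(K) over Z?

H_0 ≅ Z,  H_1 ≅ Z/2Z,  H_2 = 0.

Take the total order a < b < c < d < e < f on the vertex set. Then K (dimension 2) consists of the simplices:

  0-simplices (6): a, b, c, d, e, f
  1-simplices (15): ab, ac, ad, ae, af, bc, bd, be, bf, cd, ce, cf, de, df, ef
  2-simplices (10): abe, abf, acd, acf, ade, bcd, bce, bdf, cef, def

so the chain groups are C_0 ≅ Z^6, C_1 ≅ Z^15, C_2 ≅ Z^10.

Boundary ∂_1: C_1 → C_0 is given by ∂[p,q] = [q] − [p].
This gives a 6×15 integer matrix of rank 5; reducing to Smith normal form yields diagonal entries (1,1,1,1,1).

The boundary map ∂_2: C_2 → C_1 acts by ∂[p,q,r] = [q,r] − [p,r] + [p,q]. For instance
  ∂abf = bf − af + ab,
  ∂acd = cd − ad + ac.
The resulting 15×10 matrix has rank 10, and its Smith normal form has invariant factors (1,1,1,1,1,1,1,1,1,2).

Reading off H_k = ker ∂_k / im ∂_{k+1}:

  H_0: rank C_0 − rank ∂_1 = 6 − 5 = 1, and the invariant factors of ∂_1 are all 1, so H_0 = Z.
  H_1: rank ker ∂_1 − rank ∂_2 = (15 − 5) − 10 = 0, and ∂_2 has invariant factor 2 > 1, so H_1 = Z/2Z.
  H_2: rank ker ∂_2 − rank ∂_3 = (10 − 10) − 0 = 0, and there is no ∂_3, so H_2 = 0.

(K is a triangulation of the real projective plane RP^2.)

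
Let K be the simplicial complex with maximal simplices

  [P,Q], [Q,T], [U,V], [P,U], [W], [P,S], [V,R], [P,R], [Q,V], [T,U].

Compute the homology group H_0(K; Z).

We work with the vertex ordering P < Q < R < S < T < U < V < W. The simplices of K, each written with vertices in increasing order, are:

  0-simplices (8): P, Q, R, S, T, U, V, W
  1-simplices (9): PQ, PR, PS, PU, QT, QV, RV, TU, UV

so the chain groups are C_0 ≅ Z^8, C_1 ≅ Z^9.

The boundary map ∂_1: C_1 → C_0 maps an edge to its endpoints' difference, ∂[p,q] = q − p. For instance
  ∂PU = U − P.
This gives a 8×9 integer matrix of rank 6; reducing to Smith normal form yields diagonal entries (1,1,1,1,1,1).

From H_k ≅ ker(∂_k) / im(∂_{k+1}) we obtain:

  H_0: rank C_0 − rank ∂_1 = 8 − 6 = 2, and the invariant factors of ∂_1 are all 1, so H_0 ≅ Z^2.

H_0 ≅ Z^2.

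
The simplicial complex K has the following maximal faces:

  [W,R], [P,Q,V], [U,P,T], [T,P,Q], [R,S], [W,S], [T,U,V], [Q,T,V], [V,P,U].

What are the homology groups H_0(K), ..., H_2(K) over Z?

H_0 = Z^2,  H_1 = Z,  H_2 = Z.

K has 8 vertices, 12 edges, 6 triangles.
rank ∂_0 = 0, rank ∂_1 = 6 ⇒ b_0 = 8 − 0 − 6 = 2; all invariant factors of ∂_1 are 1 so no torsion. So H_0 ≅ Z^2.
rank ∂_1 = 6, rank ∂_2 = 5 ⇒ b_1 = 12 − 6 − 5 = 1; all invariant factors of ∂_2 are 1 so no torsion. So H_1 ≅ Z.
rank ∂_2 = 5, rank ∂_3 = 0 ⇒ b_2 = 6 − 5 − 0 = 1. So H_2 ≅ Z.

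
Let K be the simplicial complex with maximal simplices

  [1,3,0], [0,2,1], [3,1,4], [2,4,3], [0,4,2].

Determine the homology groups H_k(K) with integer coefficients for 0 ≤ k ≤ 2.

H_0 = Z,  H_1 = Z,  H_2 = 0.

We work with the vertex ordering 0 < 1 < 2 < 3 < 4. The simplices of K, each written with vertices in increasing order, are:

  0-simplices (5): [0], [1], [2], [3], [4]
  1-simplices (10): [0,1], [0,2], [0,3], [0,4], [1,2], [1,3], [1,4], [2,3], [2,4], [3,4]
  2-simplices (5): [0,1,2], [0,1,3], [0,2,4], [1,3,4], [2,3,4]

so the chain groups are C_0 ≅ Z^5, C_1 ≅ Z^10, C_2 ≅ Z^5.

Boundary ∂_1: C_1 → C_0 is given by ∂[p,q] = [q] − [p]. For instance
  ∂[0,2] = [2] − [0].
The 5×10 boundary matrix has rank 4 and Smith normal form diag(1,1,1,1).

∂_2: C_2 → C_1 maps a triangle to the signed sum of its edges. For instance
  ∂[0,2,4] = [2,4] − [0,4] + [0,2],
  ∂[0,1,2] = [1,2] − [0,2] + [0,1].
As a 10×5 matrix over Z this has rank 5, with invariant factors (1,1,1,1,1).

From H_k ≅ ker(∂_k) / im(∂_{k+1}) we obtain:

  H_0: rank C_0 − rank ∂_1 = 5 − 4 = 1, and the invariant factors of ∂_1 are all 1, so H_0 = Z.
  H_1: rank ker ∂_1 − rank ∂_2 = (10 − 4) − 5 = 1, and the invariant factors of ∂_2 are all 1, so H_1 = Z.
  H_2: rank ker ∂_2 − rank ∂_3 = (5 − 5) − 0 = 0, and there is no ∂_3, so H_2 = 0.

As a check, the Euler characteristic is 5 − 10 + 5 = 0, which agrees with 1 − 1 + 0 = 0.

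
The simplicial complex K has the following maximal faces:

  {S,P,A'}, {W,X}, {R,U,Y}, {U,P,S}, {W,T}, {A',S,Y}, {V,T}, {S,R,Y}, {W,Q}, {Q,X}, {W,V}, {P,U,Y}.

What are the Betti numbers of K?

Order the vertices as P < Q < R < S < T < U < V < W < X < Y < A'. Listing each simplex with vertices in this order, K has dimension 2 with simplices:

  0-simplices (11): [P], [Q], [R], [S], [T], [U], [V], [W], [X], [Y], [A']
  1-simplices (18): [P,S], [P,U], [P,Y], [P,A'], [Q,W], [Q,X], [R,S], [R,U], [R,Y], [S,U], [S,Y], [S,A'], [T,V], [T,W], [U,Y], [V,W], [W,X], [Y,A']
  2-simplices (6): [P,S,U], [P,S,A'], [P,U,Y], [R,S,Y], [R,U,Y], [S,Y,A']

so the chain groups are C_0 ≅ Z^11, C_1 ≅ Z^18, C_2 ≅ Z^6.

Boundary ∂_1: C_1 → C_0 maps an edge to its endpoints' difference, ∂[p,q] = q − p. For instance
  ∂[R,U] = [U] − [R].
As a 11×18 matrix over Z this has rank 9, with invariant factors (1,1,1,1,1,1,1,1,1).

∂_2: C_2 → C_1 maps a triangle to the signed sum of its edges. For instance
  ∂[R,S,Y] = [S,Y] − [R,Y] + [R,S],
  ∂[P,S,U] = [S,U] − [P,U] + [P,S].
The 18×6 boundary matrix has rank 6 and Smith normal form diag(1,1,1,1,1,1).

Computing H_k = (kernel of ∂_k) / (image of ∂_{k+1}):

  H_0: rank C_0 − rank ∂_1 = 11 − 9 = 2, and the invariant factors of ∂_1 are all 1, so H_0 = Z^2.
  H_1: rank ker ∂_1 − rank ∂_2 = (18 − 9) − 6 = 3, and the invariant factors of ∂_2 are all 1, so H_1 = Z^3.
  H_2: rank ker ∂_2 − rank ∂_3 = (6 − 6) − 0 = 0, and there is no ∂_3, so H_2 = 0.

Hence the Betti numbers are b_0 = 2, b_1 = 3, b_2 = 0.

b_0 = 2, b_1 = 3, b_2 = 0.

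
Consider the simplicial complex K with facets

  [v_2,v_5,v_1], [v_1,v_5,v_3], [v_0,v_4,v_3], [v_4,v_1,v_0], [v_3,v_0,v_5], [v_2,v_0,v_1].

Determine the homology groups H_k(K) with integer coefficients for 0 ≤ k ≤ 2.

H_0 ≅ Z,  H_1 ≅ Z,  H_2 = 0.

Order the vertices as v_0 < v_1 < v_2 < v_3 < v_4 < v_5. Listing each simplex with vertices in this order, K has dimension 2 with simplices:

  0-simplices (6): [v_0], [v_1], [v_2], [v_3], [v_4], [v_5]
  1-simplices (12): [v_0,v_1], [v_0,v_2], [v_0,v_3], [v_0,v_4], [v_0,v_5], [v_1,v_2], [v_1,v_3], [v_1,v_4], [v_1,v_5], [v_2,v_5], [v_3,v_4], [v_3,v_5]
  2-simplices (6): [v_0,v_1,v_2], [v_0,v_1,v_4], [v_0,v_3,v_4], [v_0,v_3,v_5], [v_1,v_2,v_5], [v_1,v_3,v_5]

Hence C_0 ≅ Z^6, C_1 ≅ Z^12, C_2 ≅ Z^6.

The boundary map ∂_1: C_1 → C_0 is given by ∂[p,q] = [q] − [p]. For instance
  ∂[v_1,v_4] = [v_4] − [v_1].
The resulting 6×12 matrix has rank 5, and its Smith normal form has invariant factors (1,1,1,1,1).

Boundary ∂_2: C_2 → C_1 acts by ∂[p,q,r] = [q,r] − [p,r] + [p,q]. For instance
  ∂[v_0,v_3,v_4] = [v_3,v_4] − [v_0,v_4] + [v_0,v_3],
  ∂[v_0,v_3,v_5] = [v_3,v_5] − [v_0,v_5] + [v_0,v_3].
The resulting 12×6 matrix has rank 6, and its Smith normal form has invariant factors (1,1,1,1,1,1).

Now H_k = ker ∂_k / im ∂_{k+1}, so:

  H_0: rank C_0 − rank ∂_1 = 6 − 5 = 1, and the invariant factors of ∂_1 are all 1, so H_0 ≅ Z.
  H_1: rank ker ∂_1 − rank ∂_2 = (12 − 5) − 6 = 1, and the invariant factors of ∂_2 are all 1, so H_1 ≅ Z.
  H_2: rank ker ∂_2 − rank ∂_3 = (6 − 6) − 0 = 0, and there is no ∂_3, so H_2 ≅ 0.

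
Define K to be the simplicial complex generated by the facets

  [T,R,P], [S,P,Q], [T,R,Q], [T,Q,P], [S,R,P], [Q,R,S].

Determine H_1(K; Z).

Order the vertices as P < Q < R < S < T. Listing each simplex with vertices in this order, K has dimension 2 with simplices:

  0-simplices (5): P, Q, R, S, T
  1-simplices (9): PQ, PR, PS, PT, QR, QS, QT, RS, RT
  2-simplices (6): PQS, PQT, PRS, PRT, QRS, QRT

giving chain groups C_0 ≅ Z^5, C_1 ≅ Z^9, C_2 ≅ Z^6.

The boundary map ∂_1: C_1 → C_0 sends each edge [p,q] (with p < q) to q − p.
The resulting 5×9 matrix has rank 4, and its Smith normal form has invariant factors (1,1,1,1).

Boundary ∂_2: C_2 → C_1 acts by ∂[p,q,r] = [q,r] − [p,r] + [p,q]. For instance
  ∂PRS = RS − PS + PR,
  ∂QRS = RS − QS + QR.
The resulting 9×6 matrix has rank 5, and its Smith normal form has invariant factors (1,1,1,1,1).

From H_k ≅ ker(∂_k) / im(∂_{k+1}) we obtain:

  H_1: rank ker ∂_1 − rank ∂_2 = (9 − 4) − 5 = 0, and the invariant factors of ∂_2 are all 1, so H_1 = 0.

(K is a triangulation of the 2-sphere S^2.)

H_1 ≅ 0.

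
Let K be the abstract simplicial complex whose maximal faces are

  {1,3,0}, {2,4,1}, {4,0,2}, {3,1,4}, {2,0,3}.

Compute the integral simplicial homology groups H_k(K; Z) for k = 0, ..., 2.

Order the vertices as 0 < 1 < 2 < 3 < 4. Listing each simplex with vertices in this order, K has dimension 2 with simplices:

  0-simplices (5): [0], [1], [2], [3], [4]
  1-simplices (10): [0,1], [0,2], [0,3], [0,4], [1,2], [1,3], [1,4], [2,3], [2,4], [3,4]
  2-simplices (5): [0,1,3], [0,2,3], [0,2,4], [1,2,4], [1,3,4]

Hence C_0 ≅ Z^5, C_1 ≅ Z^10, C_2 ≅ Z^5.

The boundary map ∂_1: C_1 → C_0 maps an edge to its endpoints' difference, ∂[p,q] = q − p. For instance
  ∂[0,4] = [4] − [0].
The 5×10 boundary matrix has rank 4 and Smith normal form diag(1,1,1,1).

∂_2: C_2 → C_1 maps a triangle to the signed sum of its edges. For instance
  ∂[1,3,4] = [3,4] − [1,4] + [1,3],
  ∂[0,2,3] = [2,3] − [0,3] + [0,2].
This gives a 10×5 integer matrix of rank 5; reducing to Smith normal form yields diagonal entries (1,1,1,1,1).

Reading off H_k = ker ∂_k / im ∂_{k+1}:

  H_0: rank C_0 − rank ∂_1 = 5 − 4 = 1, and the invariant factors of ∂_1 are all 1, so H_0 ≅ Z.
  H_1: rank ker ∂_1 − rank ∂_2 = (10 − 4) − 5 = 1, and the invariant factors of ∂_2 are all 1, so H_1 ≅ Z.
  H_2: rank ker ∂_2 − rank ∂_3 = (5 − 5) − 0 = 0, and there is no ∂_3, so H_2 ≅ 0.

H_0 = Z,  H_1 = Z,  H_2 = 0.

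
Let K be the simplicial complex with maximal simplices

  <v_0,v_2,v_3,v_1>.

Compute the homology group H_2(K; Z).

Take the total order v_0 < v_1 < v_2 < v_3 on the vertex set. Then K (dimension 3) consists of the simplices:

  0-simplices (4): [v_0], [v_1], [v_2], [v_3]
  1-simplices (6): [v_0,v_1], [v_0,v_2], [v_0,v_3], [v_1,v_2], [v_1,v_3], [v_2,v_3]
  2-simplices (4): [v_0,v_1,v_2], [v_0,v_1,v_3], [v_0,v_2,v_3], [v_1,v_2,v_3]
  3-simplices (1): [v_0,v_1,v_2,v_3]

Hence C_0 ≅ Z^4, C_1 ≅ Z^6, C_2 ≅ Z^4, C_3 ≅ Z^1.

Boundary ∂_1: C_1 → C_0 sends each edge [p,q] (with p < q) to q − p. For instance
  ∂[v_0,v_3] = [v_3] − [v_0].
As a 4×6 matrix over Z this has rank 3, with invariant factors (1,1,1).

The boundary map ∂_2: C_2 → C_1 acts by ∂[p,q,r] = [q,r] − [p,r] + [p,q]. For instance
  ∂[v_0,v_1,v_3] = [v_1,v_3] − [v_0,v_3] + [v_0,v_1],
  ∂[v_1,v_2,v_3] = [v_2,v_3] − [v_1,v_3] + [v_1,v_2].
As a 6×4 matrix over Z this has rank 3, with invariant factors (1,1,1).

The boundary map ∂_3: C_3 → C_2 sends each 3-simplex σ to the alternating sum Σ_i (−1)^i (σ with its i-th vertex removed). For instance
  ∂[v_0,v_1,v_2,v_3] = [v_1,v_2,v_3] − [v_0,v_2,v_3] + [v_0,v_1,v_3] − [v_0,v_1,v_2].
This gives a 4×1 integer matrix of rank 1; reducing to Smith normal form yields diagonal entries (1).

Computing H_k = (kernel of ∂_k) / (image of ∂_{k+1}):

  H_2: rank ker ∂_2 − rank ∂_3 = (4 − 3) − 1 = 0, and the invariant factors of ∂_3 are all 1, so H_2 = 0.

(K is a triangulation of the 3-simplex.)

H_2 ≅ 0.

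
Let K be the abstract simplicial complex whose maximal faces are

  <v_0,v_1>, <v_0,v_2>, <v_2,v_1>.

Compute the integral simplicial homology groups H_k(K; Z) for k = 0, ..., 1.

Fix the vertex order v_0 < v_1 < v_2 and write every simplex with vertices in increasing order. Then dim K = 1 and the simplices of K are:

  0-simplices (3): [v_0], [v_1], [v_2]
  1-simplices (3): [v_0,v_1], [v_0,v_2], [v_1,v_2]

Hence C_0 ≅ Z^3, C_1 ≅ Z^3.

∂_1: C_1 → C_0 sends each edge [p,q] (with p < q) to q − p. For instance
  ∂[v_1,v_2] = [v_2] − [v_1].
The resulting 3×3 matrix has rank 2, and its Smith normal form has invariant factors (1,1).

Now H_k = ker ∂_k / im ∂_{k+1}, so:

  H_0: rank C_0 − rank ∂_1 = 3 − 2 = 1, and the invariant factors of ∂_1 are all 1, so H_0 = Z.
  H_1: rank ker ∂_1 − rank ∂_2 = (3 − 2) − 0 = 1, and there is no ∂_2, so H_1 = Z.

H_0 = Z,  H_1 = Z.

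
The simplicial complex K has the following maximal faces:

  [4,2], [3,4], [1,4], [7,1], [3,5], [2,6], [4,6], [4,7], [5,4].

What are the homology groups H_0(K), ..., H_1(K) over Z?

We work with the vertex ordering 1 < 2 < 3 < 4 < 5 < 6 < 7. The simplices of K, each written with vertices in increasing order, are:

  0-simplices (7): [1], [2], [3], [4], [5], [6], [7]
  1-simplices (9): [1,4], [1,7], [2,4], [2,6], [3,4], [3,5], [4,5], [4,6], [4,7]

giving chain groups C_0 ≅ Z^7, C_1 ≅ Z^9.

The boundary map ∂_1: C_1 → C_0 sends each edge [p,q] (with p < q) to q − p.
The 7×9 boundary matrix has rank 6 and Smith normal form diag(1,1,1,1,1,1).

Reading off H_k = ker ∂_k / im ∂_{k+1}:

  H_0: rank C_0 − rank ∂_1 = 7 − 6 = 1, and the invariant factors of ∂_1 are all 1, so H_0 ≅ Z.
  H_1: rank ker ∂_1 − rank ∂_2 = (9 − 6) − 0 = 3, and there is no ∂_2, so H_1 ≅ Z^3.

As a check, the Euler characteristic is 7 − 9 = -2, which agrees with 1 − 3 = -2.

H_0 ≅ Z,  H_1 ≅ Z^3.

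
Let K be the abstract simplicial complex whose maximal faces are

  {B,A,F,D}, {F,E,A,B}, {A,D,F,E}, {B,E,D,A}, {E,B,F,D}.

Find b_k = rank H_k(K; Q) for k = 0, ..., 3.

K has 5 vertices, 10 edges, 10 triangles, 5 3-simplices.
rank ∂_0 = 0, rank ∂_1 = 4 ⇒ b_0 = 5 − 0 − 4 = 1; all invariant factors of ∂_1 are 1 so no torsion. So H_0 = Z.
rank ∂_1 = 4, rank ∂_2 = 6 ⇒ b_1 = 10 − 4 − 6 = 0; all invariant factors of ∂_2 are 1 so no torsion. So H_1 = 0.
rank ∂_2 = 6, rank ∂_3 = 4 ⇒ b_2 = 10 − 6 − 4 = 0; all invariant factors of ∂_3 are 1 so no torsion. So H_2 = 0.
rank ∂_3 = 4, rank ∂_4 = 0 ⇒ b_3 = 5 − 4 − 0 = 1. So H_3 = Z.

b_0 = 1, b_1 = 0, b_2 = 0, b_3 = 1.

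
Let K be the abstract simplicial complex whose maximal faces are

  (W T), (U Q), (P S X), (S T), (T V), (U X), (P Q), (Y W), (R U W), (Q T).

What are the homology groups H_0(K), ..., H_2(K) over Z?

K has 10 vertices, 14 edges, 2 triangles.
rank ∂_0 = 0, rank ∂_1 = 9 ⇒ b_0 = 10 − 0 − 9 = 1; all invariant factors of ∂_1 are 1 so no torsion. So H_0 = Z.
rank ∂_1 = 9, rank ∂_2 = 2 ⇒ b_1 = 14 − 9 − 2 = 3; all invariant factors of ∂_2 are 1 so no torsion. So H_1 = Z^3.
rank ∂_2 = 2, rank ∂_3 = 0 ⇒ b_2 = 2 − 2 − 0 = 0. So H_2 = 0.

H_0 ≅ Z,  H_1 ≅ Z^3,  H_2 = 0.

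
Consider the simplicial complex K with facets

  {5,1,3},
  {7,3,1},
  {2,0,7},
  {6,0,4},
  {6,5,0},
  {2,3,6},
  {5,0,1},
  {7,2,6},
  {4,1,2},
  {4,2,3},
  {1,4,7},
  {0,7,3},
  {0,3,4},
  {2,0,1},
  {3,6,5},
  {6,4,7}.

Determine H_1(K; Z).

Take the total order 0 < 1 < 2 < 3 < 4 < 5 < 6 < 7 on the vertex set. Then K (dimension 2) consists of the simplices:

  0-simplices (8): [0], [1], [2], [3], [4], [5], [6], [7]
  1-simplices (24): (24 of them)
  2-simplices (16): [0,1,2], [0,1,5], [0,2,7], [0,3,4], [0,3,7], [0,4,6], [0,5,6], [1,2,4], [1,3,5], [1,3,7], [1,4,7], [2,3,4], [2,3,6], [2,6,7], [3,5,6], [4,6,7]

giving chain groups C_0 ≅ Z^8, C_1 ≅ Z^24, C_2 ≅ Z^16.

Boundary ∂_1: C_1 → C_0 sends each edge [p,q] (with p < q) to q − p. For instance
  ∂[1,4] = [4] − [1].
The resulting 8×24 matrix has rank 7, and its Smith normal form has invariant factors (1,1,1,1,1,1,1).

∂_2: C_2 → C_1 maps a triangle to the signed sum of its edges. For instance
  ∂[2,6,7] = [6,7] − [2,7] + [2,6],
  ∂[1,3,7] = [3,7] − [1,7] + [1,3].
This gives a 24×16 integer matrix of rank 15; reducing to Smith normal form yields diagonal entries (1,1,1,1,1,1,1,1,1,1,1,1,1,1,1).

Computing H_k = (kernel of ∂_k) / (image of ∂_{k+1}):

  H_1: rank ker ∂_1 − rank ∂_2 = (24 − 7) − 15 = 2, and the invariant factors of ∂_2 are all 1, so H_1 ≅ Z^2.

H_1 = Z^2.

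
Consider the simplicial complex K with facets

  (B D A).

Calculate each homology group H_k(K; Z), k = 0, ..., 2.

H_0 ≅ Z,  H_1 = 0,  H_2 = 0.

We work with the vertex ordering A < B < D. The simplices of K, each written with vertices in increasing order, are:

  0-simplices (3): A, B, D
  1-simplices (3): AB, AD, BD
  2-simplices (1): ABD

so the chain groups are C_0 ≅ Z^3, C_1 ≅ Z^3, C_2 ≅ Z^1.

∂_1: C_1 → C_0 is given by ∂[p,q] = [q] − [p].
The 3×3 boundary matrix has rank 2 and Smith normal form diag(1,1).

The boundary map ∂_2: C_2 → C_1 sends each 2-simplex [p,q,r] to [q,r] − [p,r] + [p,q]. For instance
  ∂ABD = BD − AD + AB.
This gives a 3×1 integer matrix of rank 1; reducing to Smith normal form yields diagonal entries (1).

Reading off H_k = ker ∂_k / im ∂_{k+1}:

  H_0: rank C_0 − rank ∂_1 = 3 − 2 = 1, and the invariant factors of ∂_1 are all 1, so H_0 = Z.
  H_1: rank ker ∂_1 − rank ∂_2 = (3 − 2) − 1 = 0, and the invariant factors of ∂_2 are all 1, so H_1 = 0.
  H_2: rank ker ∂_2 − rank ∂_3 = (1 − 1) − 0 = 0, and there is no ∂_3, so H_2 = 0.

As a check, the Euler characteristic is 3 − 3 + 1 = 1, which agrees with 1 − 0 + 0 = 1.
(K is a triangulation of the 2-simplex.)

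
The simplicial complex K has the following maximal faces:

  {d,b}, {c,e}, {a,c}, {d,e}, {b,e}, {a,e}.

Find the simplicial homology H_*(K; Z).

K has 5 vertices, 6 edges.
rank ∂_0 = 0, rank ∂_1 = 4 ⇒ b_0 = 5 − 0 − 4 = 1; all invariant factors of ∂_1 are 1 so no torsion. So H_0 = Z.
rank ∂_1 = 4, rank ∂_2 = 0 ⇒ b_1 = 6 − 4 − 0 = 2. So H_1 = Z^2.

H_0 = Z,  H_1 = Z^2.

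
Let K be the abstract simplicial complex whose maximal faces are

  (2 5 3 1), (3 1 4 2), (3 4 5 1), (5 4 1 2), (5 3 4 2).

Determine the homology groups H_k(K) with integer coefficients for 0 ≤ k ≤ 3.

Take the total order 1 < 2 < 3 < 4 < 5 on the vertex set. Then K (dimension 3) consists of the simplices:

  0-simplices (5): [1], [2], [3], [4], [5]
  1-simplices (10): [1,2], [1,3], [1,4], [1,5], [2,3], [2,4], [2,5], [3,4], [3,5], [4,5]
  2-simplices (10): [1,2,3], [1,2,4], [1,2,5], [1,3,4], [1,3,5], [1,4,5], [2,3,4], [2,3,5], [2,4,5], [3,4,5]
  3-simplices (5): [1,2,3,4], [1,2,3,5], [1,2,4,5], [1,3,4,5], [2,3,4,5]

giving chain groups C_0 ≅ Z^5, C_1 ≅ Z^10, C_2 ≅ Z^10, C_3 ≅ Z^5.

Boundary ∂_1: C_1 → C_0 maps an edge to its endpoints' difference, ∂[p,q] = q − p. For instance
  ∂[3,4] = [4] − [3].
The 5×10 boundary matrix has rank 4 and Smith normal form diag(1,1,1,1).

The boundary map ∂_2: C_2 → C_1 maps a triangle to the signed sum of its edges. For instance
  ∂[3,4,5] = [4,5] − [3,5] + [3,4],
  ∂[1,3,5] = [3,5] − [1,5] + [1,3].
The 10×10 boundary matrix has rank 6 and Smith normal form diag(1,1,1,1,1,1).

Boundary ∂_3: C_3 → C_2 sends each 3-simplex σ to the alternating sum Σ_i (−1)^i (σ with its i-th vertex removed). For instance
  ∂[1,2,3,4] = [2,3,4] − [1,3,4] + [1,2,4] − [1,2,3],
  ∂[1,2,4,5] = [2,4,5] − [1,4,5] + [1,2,5] − [1,2,4].
The resulting 10×5 matrix has rank 4, and its Smith normal form has invariant factors (1,1,1,1).

Computing H_k = (kernel of ∂_k) / (image of ∂_{k+1}):

  H_0: rank C_0 − rank ∂_1 = 5 − 4 = 1, and the invariant factors of ∂_1 are all 1, so H_0 = Z.
  H_1: rank ker ∂_1 − rank ∂_2 = (10 − 4) − 6 = 0, and the invariant factors of ∂_2 are all 1, so H_1 = 0.
  H_2: rank ker ∂_2 − rank ∂_3 = (10 − 6) − 4 = 0, and the invariant factors of ∂_3 are all 1, so H_2 = 0.
  H_3: rank ker ∂_3 − rank ∂_4 = (5 − 4) − 0 = 1, and there is no ∂_4, so H_3 = Z.

(K is a triangulation of the 3-sphere S^3.)

H_0 ≅ Z,  H_1 = 0,  H_2 = 0,  H_3 ≅ Z.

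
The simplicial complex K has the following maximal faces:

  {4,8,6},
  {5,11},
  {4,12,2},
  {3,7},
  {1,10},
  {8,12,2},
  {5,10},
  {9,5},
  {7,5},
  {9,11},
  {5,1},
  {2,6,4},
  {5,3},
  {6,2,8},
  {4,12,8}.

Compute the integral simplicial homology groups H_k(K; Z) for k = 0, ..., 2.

H_0 = Z^2,  H_1 = Z^3,  H_2 = Z.

Take the total order 1 < 2 < 3 < 4 < 5 < 6 < 7 < 8 < 9 < 10 < 11 < 12 on the vertex set. Then K (dimension 2) consists of the simplices:

  0-simplices (12): [1], [2], [3], [4], [5], [6], [7], [8], [9], [10], [11], [12]
  1-simplices (18): [1,5], [1,10], [2,4], [2,6], [2,8], [2,12], [3,5], [3,7], [4,6], [4,8], [4,12], [5,7], [5,9], [5,10], [5,11], [6,8], [8,12], [9,11]
  2-simplices (6): [2,4,6], [2,4,12], [2,6,8], [2,8,12], [4,6,8], [4,8,12]

Hence C_0 ≅ Z^12, C_1 ≅ Z^18, C_2 ≅ Z^6.

The boundary map ∂_1: C_1 → C_0 sends each edge [p,q] (with p < q) to q − p.
This gives a 12×18 integer matrix of rank 10; reducing to Smith normal form yields diagonal entries (1,1,1,1,1,1,1,1,1,1).

∂_2: C_2 → C_1 acts by ∂[p,q,r] = [q,r] − [p,r] + [p,q]. For instance
  ∂[4,8,12] = [8,12] − [4,12] + [4,8],
  ∂[4,6,8] = [6,8] − [4,8] + [4,6].
The 18×6 boundary matrix has rank 5 and Smith normal form diag(1,1,1,1,1).

Computing H_k = (kernel of ∂_k) / (image of ∂_{k+1}):

  H_0: rank C_0 − rank ∂_1 = 12 − 10 = 2, and the invariant factors of ∂_1 are all 1, so H_0 ≅ Z^2.
  H_1: rank ker ∂_1 − rank ∂_2 = (18 − 10) − 5 = 3, and the invariant factors of ∂_2 are all 1, so H_1 ≅ Z^3.
  H_2: rank ker ∂_2 − rank ∂_3 = (6 − 5) − 0 = 1, and there is no ∂_3, so H_2 ≅ Z.

As a check, the Euler characteristic is 12 − 18 + 6 = 0, which agrees with 2 − 3 + 1 = 0.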